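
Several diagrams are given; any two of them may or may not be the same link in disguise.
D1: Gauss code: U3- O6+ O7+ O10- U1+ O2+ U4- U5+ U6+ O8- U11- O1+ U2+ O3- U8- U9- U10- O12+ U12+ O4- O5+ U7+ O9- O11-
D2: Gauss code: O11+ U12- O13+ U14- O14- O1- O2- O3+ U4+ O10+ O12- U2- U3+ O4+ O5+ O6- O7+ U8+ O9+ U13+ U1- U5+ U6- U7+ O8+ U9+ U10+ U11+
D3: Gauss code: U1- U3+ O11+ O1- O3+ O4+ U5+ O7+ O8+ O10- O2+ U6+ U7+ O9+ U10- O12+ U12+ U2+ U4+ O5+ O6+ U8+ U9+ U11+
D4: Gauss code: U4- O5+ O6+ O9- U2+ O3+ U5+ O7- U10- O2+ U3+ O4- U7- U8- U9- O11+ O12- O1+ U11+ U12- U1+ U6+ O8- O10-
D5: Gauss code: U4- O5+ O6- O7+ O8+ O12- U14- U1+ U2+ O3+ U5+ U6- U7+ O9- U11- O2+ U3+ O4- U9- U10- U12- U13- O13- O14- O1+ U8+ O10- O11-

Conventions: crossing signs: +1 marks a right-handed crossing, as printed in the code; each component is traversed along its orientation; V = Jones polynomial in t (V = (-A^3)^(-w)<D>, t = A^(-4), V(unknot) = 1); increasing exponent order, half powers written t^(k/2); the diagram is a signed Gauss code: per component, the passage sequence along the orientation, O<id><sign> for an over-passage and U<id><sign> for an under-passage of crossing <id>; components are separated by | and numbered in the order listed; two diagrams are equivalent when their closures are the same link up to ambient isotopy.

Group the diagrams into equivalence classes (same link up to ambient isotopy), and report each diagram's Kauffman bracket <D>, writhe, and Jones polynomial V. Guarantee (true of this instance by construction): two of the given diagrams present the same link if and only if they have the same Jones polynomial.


grouping into links: {D1, D4, D5} | {D2} | {D3}
V(D1) = -t^-3 + 2t^-2 - 2t^-1 + 3 - 2t + 2t^2 - t^3  (w 0, c 12, <D> = -A^-12 + 2A^-8 - 2A^-4 + 3 - 2A^4 + 2A^8 - A^12)
V(D2) = t + t^3 - t^4  (w +4, c 14, <D> = -A^-4 + 1 + A^8)
V(D3) = t^2 + t^4 - t^5 + t^6 - t^7  [12 crossings, <D> = -A^-4 + 1 - A^4 + A^8 + A^16, w = +8]
V(D4) = -t^-3 + 2t^-2 - 2t^-1 + 3 - 2t + 2t^2 - t^3  (w 0, c 12, <D> = -A^-12 + 2A^-8 - 2A^-4 + 3 - 2A^4 + 2A^8 - A^12)
V(D5) = -t^-3 + 2t^-2 - 2t^-1 + 3 - 2t + 2t^2 - t^3  (w -2, c 14, <D> = -A^-18 + 2A^-14 - 2A^-10 + 3A^-6 - 2A^-2 + 2A^2 - A^6)
why: V(t) takes 3 values over 5 diagrams, fixing the grouping


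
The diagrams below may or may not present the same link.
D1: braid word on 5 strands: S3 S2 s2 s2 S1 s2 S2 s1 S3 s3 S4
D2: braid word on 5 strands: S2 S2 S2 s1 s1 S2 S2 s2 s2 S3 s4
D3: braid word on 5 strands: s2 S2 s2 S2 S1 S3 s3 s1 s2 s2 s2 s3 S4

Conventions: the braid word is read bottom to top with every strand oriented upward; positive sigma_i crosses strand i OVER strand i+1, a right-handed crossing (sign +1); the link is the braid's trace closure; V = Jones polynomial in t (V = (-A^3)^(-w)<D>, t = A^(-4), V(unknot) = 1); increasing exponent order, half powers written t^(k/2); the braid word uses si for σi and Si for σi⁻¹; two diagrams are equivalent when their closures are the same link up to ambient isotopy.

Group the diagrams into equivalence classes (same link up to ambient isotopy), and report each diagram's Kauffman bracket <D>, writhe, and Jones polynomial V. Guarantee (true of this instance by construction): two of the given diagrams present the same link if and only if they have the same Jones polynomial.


grouping into links: {D1} | {D2} | {D3}
V(D1) = -t^(-1/2) - t^(1/2)  (w -1, c 11, <D> = A^-5 + A^-1)
V(D2) = t^(-7/2) - t^(-5/2) + t^(-3/2) - 2t^(-1/2) - t^(3/2)  [11 crossings, <D> = A^-9 + 2A^-1 - A^3 + A^7 - A^11, w = -1]
V(D3) = -t^(1/2) - t^(3/2) - t^(5/2) + t^(9/2)  (w +3, c 13, <D> = -A^-9 + A^-1 + A^3 + A^7)
key observation: 3 classes among 3 diagrams; unequal V(t) rules out equality


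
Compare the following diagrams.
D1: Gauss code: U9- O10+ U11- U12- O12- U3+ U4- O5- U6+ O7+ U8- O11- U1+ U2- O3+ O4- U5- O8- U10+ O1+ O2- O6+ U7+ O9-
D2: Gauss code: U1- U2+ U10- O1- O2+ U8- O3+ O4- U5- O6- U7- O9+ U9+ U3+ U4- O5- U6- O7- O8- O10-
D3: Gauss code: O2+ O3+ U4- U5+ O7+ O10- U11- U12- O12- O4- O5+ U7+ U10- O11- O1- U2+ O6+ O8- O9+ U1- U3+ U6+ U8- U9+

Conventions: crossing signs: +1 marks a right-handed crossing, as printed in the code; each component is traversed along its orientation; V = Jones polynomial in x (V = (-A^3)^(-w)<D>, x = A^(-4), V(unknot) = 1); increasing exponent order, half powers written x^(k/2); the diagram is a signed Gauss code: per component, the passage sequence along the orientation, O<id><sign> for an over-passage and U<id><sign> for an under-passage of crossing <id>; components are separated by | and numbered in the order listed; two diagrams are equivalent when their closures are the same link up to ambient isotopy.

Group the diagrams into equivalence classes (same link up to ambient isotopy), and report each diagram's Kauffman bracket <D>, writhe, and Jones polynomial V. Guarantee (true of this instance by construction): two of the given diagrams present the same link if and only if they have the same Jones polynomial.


grouping into links: {D1} | {D2} | {D3}
V(D1) = -x^-3 + 2x^-2 - 2x^-1 + 3 - 2x + 2x^2 - x^3  (w -2, c 12, <D> = -A^-18 + 2A^-14 - 2A^-10 + 3A^-6 - 2A^-2 + 2A^2 - A^6)
D2 (bracket A^-8 + 1 - A^4; 10 crossings at w = -4): V = -x^-4 + x^-3 + x^-1
V(D3) = 1  [12 crossings, <D> = 1, w = 0]
why: 3 values of V(x) split the 3 diagrams


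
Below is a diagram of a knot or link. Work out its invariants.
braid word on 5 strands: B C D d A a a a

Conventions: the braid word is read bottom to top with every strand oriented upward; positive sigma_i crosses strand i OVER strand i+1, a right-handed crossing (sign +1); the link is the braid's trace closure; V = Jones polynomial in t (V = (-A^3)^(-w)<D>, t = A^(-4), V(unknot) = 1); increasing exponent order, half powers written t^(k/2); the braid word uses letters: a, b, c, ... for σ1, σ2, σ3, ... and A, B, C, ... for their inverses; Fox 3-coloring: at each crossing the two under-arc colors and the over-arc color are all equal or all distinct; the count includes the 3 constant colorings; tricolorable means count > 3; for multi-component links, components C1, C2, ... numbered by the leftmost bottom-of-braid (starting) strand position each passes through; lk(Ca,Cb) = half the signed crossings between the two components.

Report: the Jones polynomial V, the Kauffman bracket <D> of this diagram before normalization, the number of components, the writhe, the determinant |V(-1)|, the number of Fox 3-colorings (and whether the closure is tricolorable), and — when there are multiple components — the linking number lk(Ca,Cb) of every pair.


V = 1 + t + t^2 + t^3
<D> = A^-12 + A^-8 + A^-4 + 1 (w = 0)
3 components over 8 crossings, w = 0
lk(C1,C2): +1
lk(C1,C3) = 0
linking number lk(C2,C3) = 0
9 Fox colorings among 3^9, |V(-1)| = 0: tricolorable
why: free reduction leaves σ2⁻¹ σ3⁻¹ σ1 σ1 of the original 8 letters


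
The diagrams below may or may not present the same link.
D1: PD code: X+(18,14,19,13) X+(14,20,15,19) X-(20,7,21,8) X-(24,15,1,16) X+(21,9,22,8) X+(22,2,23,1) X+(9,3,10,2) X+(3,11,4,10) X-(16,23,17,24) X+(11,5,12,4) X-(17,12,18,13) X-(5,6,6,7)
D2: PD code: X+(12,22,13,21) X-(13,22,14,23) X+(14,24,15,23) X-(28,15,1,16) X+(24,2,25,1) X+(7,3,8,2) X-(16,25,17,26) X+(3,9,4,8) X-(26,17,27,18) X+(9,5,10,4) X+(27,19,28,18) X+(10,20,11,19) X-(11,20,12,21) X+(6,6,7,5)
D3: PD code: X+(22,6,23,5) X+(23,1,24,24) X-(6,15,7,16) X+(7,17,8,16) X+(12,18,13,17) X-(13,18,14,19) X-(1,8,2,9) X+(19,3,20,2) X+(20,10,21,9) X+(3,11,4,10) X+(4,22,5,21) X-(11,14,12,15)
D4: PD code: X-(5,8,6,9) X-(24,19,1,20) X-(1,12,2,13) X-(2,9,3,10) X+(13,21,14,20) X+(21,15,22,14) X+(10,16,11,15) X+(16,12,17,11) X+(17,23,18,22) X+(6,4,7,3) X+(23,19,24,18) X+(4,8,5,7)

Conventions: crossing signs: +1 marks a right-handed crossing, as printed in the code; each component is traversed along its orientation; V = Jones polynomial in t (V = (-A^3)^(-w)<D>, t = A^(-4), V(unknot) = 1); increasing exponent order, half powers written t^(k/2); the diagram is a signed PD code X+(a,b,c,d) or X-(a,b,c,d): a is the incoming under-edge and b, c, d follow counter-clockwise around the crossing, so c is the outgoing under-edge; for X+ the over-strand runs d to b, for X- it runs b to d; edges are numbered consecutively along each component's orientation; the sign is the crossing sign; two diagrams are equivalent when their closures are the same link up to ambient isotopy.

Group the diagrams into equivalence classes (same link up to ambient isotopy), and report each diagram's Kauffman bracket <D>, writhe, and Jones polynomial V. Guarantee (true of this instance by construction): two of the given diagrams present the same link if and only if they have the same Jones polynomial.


equivalence classes: {D1, D2} | {D3} | {D4}
D1 (bracket -A^-18 + 2A^-14 - 2A^-10 + 3A^-6 - 3A^-2 + 2A^2 - A^6 + A^10; 12 crossings at w = +2): V = t^-1 - 1 + 2t - 3t^2 + 3t^3 - 2t^4 + 2t^5 - t^6
V(D2) = t^-1 - 1 + 2t - 3t^2 + 3t^3 - 2t^4 + 2t^5 - t^6  (w +4, c 14, <D> = -A^-12 + 2A^-8 - 2A^-4 + 3 - 3A^4 + 2A^8 - A^12 + A^16)
V(D3) = t + t^3 - t^4  [12 crossings, <D> = -A^-4 + 1 + A^8, w = +4]
V(D4) = t - t^2 + 2t^3 - t^4 + t^5 - t^6  [12 crossings, <D> = -A^-12 + A^-8 - A^-4 + 2 - A^4 + A^8, w = +4]
key observation: 3 classes among 4 diagrams; unequal V(t) rules out equality


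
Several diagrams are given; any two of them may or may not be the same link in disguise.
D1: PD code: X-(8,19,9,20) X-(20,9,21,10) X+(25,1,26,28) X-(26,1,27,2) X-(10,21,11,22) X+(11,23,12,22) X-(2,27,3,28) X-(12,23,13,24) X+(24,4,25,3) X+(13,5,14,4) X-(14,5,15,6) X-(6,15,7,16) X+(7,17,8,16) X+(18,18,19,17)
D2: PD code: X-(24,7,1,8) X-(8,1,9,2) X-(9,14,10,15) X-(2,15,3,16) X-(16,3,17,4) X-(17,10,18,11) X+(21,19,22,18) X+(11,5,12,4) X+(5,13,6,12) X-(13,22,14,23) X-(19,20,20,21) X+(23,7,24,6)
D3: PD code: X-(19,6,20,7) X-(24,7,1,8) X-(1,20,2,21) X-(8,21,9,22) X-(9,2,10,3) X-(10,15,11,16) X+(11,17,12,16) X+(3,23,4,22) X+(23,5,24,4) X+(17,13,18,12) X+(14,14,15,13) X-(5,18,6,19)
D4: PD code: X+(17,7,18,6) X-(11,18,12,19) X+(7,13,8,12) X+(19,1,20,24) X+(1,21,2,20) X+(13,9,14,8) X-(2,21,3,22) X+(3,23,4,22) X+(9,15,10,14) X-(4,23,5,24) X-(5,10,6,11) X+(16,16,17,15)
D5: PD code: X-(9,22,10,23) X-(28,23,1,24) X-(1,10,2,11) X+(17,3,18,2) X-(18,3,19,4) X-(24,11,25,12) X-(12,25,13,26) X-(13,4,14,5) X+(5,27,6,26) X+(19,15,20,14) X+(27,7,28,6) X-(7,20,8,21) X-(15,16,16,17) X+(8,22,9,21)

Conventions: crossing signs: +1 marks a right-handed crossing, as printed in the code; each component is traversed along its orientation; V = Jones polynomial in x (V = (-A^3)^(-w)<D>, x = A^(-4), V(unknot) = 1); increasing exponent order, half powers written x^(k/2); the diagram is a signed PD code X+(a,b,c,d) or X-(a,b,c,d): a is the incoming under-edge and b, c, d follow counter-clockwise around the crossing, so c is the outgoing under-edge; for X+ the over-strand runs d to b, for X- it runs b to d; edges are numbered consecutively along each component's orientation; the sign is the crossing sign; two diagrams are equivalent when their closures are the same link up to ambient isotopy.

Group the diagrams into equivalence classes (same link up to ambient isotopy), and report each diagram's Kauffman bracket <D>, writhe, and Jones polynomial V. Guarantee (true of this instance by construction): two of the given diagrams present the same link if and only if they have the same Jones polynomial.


grouping into links: {D1} | {D2, D3, D5} | {D4}
V(D1) = -x^-4 + x^-3 + x^-1  (w -2, c 14, <D> = A^-2 + A^6 - A^10)
V(D2) = -x^-6 + x^-5 - x^-4 + 2x^-3 - x^-2 + x^-1  (w -4, c 12, <D> = A^-8 - A^-4 + 2 - A^4 + A^8 - A^12)
V(D3) = -x^-6 + x^-5 - x^-4 + 2x^-3 - x^-2 + x^-1  (w -2, c 12, <D> = A^-2 - A^2 + 2A^6 - A^10 + A^14 - A^18)
D4 (bracket A^-8 - 2A^-4 + 2 - 2A^4 + 2A^8 - A^12 + A^16; 12 crossings at w = +4): V = x^-1 - 1 + 2x - 2x^2 + 2x^3 - 2x^4 + x^5
V(D5) = -x^-6 + x^-5 - x^-4 + 2x^-3 - x^-2 + x^-1  [14 crossings, <D> = A^-8 - A^-4 + 2 - A^4 + A^8 - A^12, w = -4]
key observation: V(x) takes 3 values over 5 diagrams, fixing the grouping


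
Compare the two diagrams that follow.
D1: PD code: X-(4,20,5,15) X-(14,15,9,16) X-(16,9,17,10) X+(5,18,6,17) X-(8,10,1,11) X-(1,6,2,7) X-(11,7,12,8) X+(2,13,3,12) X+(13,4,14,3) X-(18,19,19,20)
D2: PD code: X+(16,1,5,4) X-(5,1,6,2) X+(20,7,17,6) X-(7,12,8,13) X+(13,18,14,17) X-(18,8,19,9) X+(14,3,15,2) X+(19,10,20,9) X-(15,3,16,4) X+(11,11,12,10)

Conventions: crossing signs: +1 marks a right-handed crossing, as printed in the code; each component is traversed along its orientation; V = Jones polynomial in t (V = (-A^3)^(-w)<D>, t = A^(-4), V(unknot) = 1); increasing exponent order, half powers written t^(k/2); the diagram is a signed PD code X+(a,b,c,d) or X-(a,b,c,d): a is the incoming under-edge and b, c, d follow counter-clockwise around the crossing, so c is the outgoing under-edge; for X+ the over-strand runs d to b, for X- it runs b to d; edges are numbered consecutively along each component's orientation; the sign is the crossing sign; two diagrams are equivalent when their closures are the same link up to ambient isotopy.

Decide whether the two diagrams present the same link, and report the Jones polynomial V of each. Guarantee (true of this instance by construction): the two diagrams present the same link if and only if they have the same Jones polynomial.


same link: no
V(D1) = t^-3 + t^-2 + t^-1 + 1  [10 crossings, <D> = A^-12 + A^-8 + A^-4 + 1, w = -4]
V(D2) = 1 + t + t^2 + t^3  (w +2, c 10, <D> = A^-6 + A^-2 + A^2 + A^6)
note: 2 values of V(t) split the 2 diagrams


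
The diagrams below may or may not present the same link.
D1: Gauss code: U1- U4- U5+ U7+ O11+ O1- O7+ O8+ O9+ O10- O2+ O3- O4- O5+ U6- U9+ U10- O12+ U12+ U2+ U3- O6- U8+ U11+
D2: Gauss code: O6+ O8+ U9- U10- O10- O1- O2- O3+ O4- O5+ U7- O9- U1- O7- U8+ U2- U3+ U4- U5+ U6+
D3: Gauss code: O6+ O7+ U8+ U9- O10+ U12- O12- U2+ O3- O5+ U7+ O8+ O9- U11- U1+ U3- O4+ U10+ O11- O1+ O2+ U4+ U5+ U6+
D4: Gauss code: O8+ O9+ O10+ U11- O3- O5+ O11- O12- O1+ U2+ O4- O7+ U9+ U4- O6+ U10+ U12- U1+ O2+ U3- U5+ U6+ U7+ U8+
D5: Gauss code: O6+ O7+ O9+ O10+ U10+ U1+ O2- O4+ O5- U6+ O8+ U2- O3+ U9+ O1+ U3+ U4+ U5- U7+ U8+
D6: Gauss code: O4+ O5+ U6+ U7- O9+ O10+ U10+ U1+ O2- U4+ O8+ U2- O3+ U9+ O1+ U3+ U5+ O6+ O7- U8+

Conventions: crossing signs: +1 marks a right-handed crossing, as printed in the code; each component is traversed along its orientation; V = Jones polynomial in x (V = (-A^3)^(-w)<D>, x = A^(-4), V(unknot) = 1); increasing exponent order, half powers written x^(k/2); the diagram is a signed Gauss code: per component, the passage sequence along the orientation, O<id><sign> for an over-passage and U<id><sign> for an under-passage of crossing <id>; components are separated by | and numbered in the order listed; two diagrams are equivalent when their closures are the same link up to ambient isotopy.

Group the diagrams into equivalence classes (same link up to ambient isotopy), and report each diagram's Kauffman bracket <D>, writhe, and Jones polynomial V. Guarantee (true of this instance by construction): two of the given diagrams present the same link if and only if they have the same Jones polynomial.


equivalence classes: {D1} | {D2} | {D3, D4, D5, D6}
D1 (bracket A^6; 12 crossings at w = +2): V = 1
V(D2) = -x^-4 + x^-3 + x^-1  [10 crossings, <D> = A^-2 + A^6 - A^10, w = -2]
V(D3) = x - x^2 + 2x^3 - x^4 + x^5 - x^6  [12 crossings, <D> = -A^-12 + A^-8 - A^-4 + 2 - A^4 + A^8, w = +4]
V(D4) = x - x^2 + 2x^3 - x^4 + x^5 - x^6  [12 crossings, <D> = -A^-12 + A^-8 - A^-4 + 2 - A^4 + A^8, w = +4]
V(D5) = x - x^2 + 2x^3 - x^4 + x^5 - x^6  [10 crossings, <D> = -A^-6 + A^-2 - A^2 + 2A^6 - A^10 + A^14, w = +6]
V(D6) = x - x^2 + 2x^3 - x^4 + x^5 - x^6  [10 crossings, <D> = -A^-6 + A^-2 - A^2 + 2A^6 - A^10 + A^14, w = +6]
key observation: V(x) takes 3 values over 6 diagrams, fixing the grouping


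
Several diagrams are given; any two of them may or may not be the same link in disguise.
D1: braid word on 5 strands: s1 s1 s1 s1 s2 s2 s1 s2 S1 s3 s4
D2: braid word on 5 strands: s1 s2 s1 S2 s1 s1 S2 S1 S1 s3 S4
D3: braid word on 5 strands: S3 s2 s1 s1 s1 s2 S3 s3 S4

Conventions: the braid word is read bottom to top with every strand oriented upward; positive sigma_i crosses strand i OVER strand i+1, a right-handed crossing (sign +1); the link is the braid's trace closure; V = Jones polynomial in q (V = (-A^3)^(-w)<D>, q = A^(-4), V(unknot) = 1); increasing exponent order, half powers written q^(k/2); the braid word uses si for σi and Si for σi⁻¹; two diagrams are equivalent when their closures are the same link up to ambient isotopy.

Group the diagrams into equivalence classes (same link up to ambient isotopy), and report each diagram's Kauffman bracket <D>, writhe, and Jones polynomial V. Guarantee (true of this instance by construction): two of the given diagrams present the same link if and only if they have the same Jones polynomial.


classes: {D1} | {D2} | {D3}
V(D1) = -q^(5/2) - q^(9/2) + q^(11/2) - q^(13/2) + q^(15/2) - q^(17/2)  [11 crossings, <D> = A^-7 - A^-3 + A - A^5 + A^9 + A^17, w = +9]
V(D2) = -q^(-3/2) - 2q^(1/2) + q^(3/2) - q^(5/2) + q^(7/2)  [11 crossings, <D> = -A^-11 + A^-7 - A^-3 + 2A + A^9, w = +1]
V(D3) = -q^(3/2) - 2q^(7/2) + q^(9/2) - q^(11/2) + q^(13/2)  [9 crossings, <D> = -A^-17 + A^-13 - A^-9 + 2A^-5 + A^3, w = +3]
note: comparing 3 Jones polynomials yields 3 groups


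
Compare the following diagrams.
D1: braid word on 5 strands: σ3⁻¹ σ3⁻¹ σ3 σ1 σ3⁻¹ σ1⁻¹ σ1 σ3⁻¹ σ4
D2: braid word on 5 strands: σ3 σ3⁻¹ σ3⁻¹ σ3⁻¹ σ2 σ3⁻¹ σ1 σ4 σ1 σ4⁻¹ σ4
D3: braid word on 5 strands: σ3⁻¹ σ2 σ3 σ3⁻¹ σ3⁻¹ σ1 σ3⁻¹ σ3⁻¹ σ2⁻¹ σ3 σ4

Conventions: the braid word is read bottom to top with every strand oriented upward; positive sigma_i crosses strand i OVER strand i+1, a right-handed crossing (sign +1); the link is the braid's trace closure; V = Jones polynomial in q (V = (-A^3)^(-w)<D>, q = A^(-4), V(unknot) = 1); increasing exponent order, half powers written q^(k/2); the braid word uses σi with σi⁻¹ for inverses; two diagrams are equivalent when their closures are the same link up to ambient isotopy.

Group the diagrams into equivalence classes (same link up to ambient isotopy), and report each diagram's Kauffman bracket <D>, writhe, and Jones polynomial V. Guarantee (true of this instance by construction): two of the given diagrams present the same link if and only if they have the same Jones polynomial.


grouping into links: {D1, D3} | {D2}
V(D1) = q^(-9/2) - q^(-5/2) - q^(-3/2) - q^(-1/2)  (w -1, c 9, <D> = A^-1 + A^3 + A^7 - A^15)
D2 (bracket A^-3 + 2A^5 - A^9 + A^13 - A^17; 11 crossings at w = +1): V = q^(-7/2) - q^(-5/2) + q^(-3/2) - 2q^(-1/2) - q^(3/2)
D3 (bracket A^-1 + A^3 + A^7 - A^15; 11 crossings at w = -1): V = q^(-9/2) - q^(-5/2) - q^(-3/2) - q^(-1/2)
why: 2 values of V(q) split the 3 diagrams


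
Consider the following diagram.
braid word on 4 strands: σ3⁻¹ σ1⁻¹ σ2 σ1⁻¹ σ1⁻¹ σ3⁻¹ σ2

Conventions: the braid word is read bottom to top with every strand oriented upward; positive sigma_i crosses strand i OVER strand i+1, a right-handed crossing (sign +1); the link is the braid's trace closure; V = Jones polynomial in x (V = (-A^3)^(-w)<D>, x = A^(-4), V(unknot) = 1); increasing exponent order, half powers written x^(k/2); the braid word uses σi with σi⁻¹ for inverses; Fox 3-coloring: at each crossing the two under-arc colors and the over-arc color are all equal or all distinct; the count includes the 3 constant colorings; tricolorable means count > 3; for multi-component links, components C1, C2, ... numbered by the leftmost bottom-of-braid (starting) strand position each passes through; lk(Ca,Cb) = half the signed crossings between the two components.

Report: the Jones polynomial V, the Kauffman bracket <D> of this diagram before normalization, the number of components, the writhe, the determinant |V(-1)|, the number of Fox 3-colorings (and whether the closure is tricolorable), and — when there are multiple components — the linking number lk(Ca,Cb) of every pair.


V = -x^-6 + 2x^-5 - 3x^-4 + 4x^-3 - 3x^-2 + 3x^-1 - 2 + x
<D> = -A^-13 + 2A^-9 - 3A^-5 + 3A^-1 - 4A^3 + 3A^7 - 2A^11 + A^15 (w = -3)
1 component over 7 crossings, w = -3
3 Fox colorings among 3^7, |V(-1)| = 19: not tricolorable
why: w = -3 shifts under R1 moves; the (-A^3)^(3) factor cancels that in V


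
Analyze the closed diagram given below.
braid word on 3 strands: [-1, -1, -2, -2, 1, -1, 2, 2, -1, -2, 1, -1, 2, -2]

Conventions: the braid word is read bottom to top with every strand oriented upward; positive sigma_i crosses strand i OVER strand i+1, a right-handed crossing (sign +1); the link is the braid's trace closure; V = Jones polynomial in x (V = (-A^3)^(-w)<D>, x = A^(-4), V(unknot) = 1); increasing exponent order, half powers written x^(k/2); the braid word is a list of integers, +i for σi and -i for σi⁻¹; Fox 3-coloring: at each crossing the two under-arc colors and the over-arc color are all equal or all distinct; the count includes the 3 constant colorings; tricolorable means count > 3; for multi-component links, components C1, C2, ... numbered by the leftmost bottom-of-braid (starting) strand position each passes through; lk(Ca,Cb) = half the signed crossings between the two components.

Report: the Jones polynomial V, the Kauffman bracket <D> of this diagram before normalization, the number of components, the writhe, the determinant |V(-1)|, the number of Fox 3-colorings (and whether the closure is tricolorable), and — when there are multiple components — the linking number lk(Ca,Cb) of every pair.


Jones polynomial: V(x) = -x^-4 + x^-3 + x^-1
<D> = A^-8 + 1 - A^4; writhe -4
components 1, writhe -4 (14 crossings)
3-colorings: 9 of 3^14, det 3 — tricolorable
note: w = -4 (over 14 crossings) is diagram-only; (-A^3)^(4) removes it from V


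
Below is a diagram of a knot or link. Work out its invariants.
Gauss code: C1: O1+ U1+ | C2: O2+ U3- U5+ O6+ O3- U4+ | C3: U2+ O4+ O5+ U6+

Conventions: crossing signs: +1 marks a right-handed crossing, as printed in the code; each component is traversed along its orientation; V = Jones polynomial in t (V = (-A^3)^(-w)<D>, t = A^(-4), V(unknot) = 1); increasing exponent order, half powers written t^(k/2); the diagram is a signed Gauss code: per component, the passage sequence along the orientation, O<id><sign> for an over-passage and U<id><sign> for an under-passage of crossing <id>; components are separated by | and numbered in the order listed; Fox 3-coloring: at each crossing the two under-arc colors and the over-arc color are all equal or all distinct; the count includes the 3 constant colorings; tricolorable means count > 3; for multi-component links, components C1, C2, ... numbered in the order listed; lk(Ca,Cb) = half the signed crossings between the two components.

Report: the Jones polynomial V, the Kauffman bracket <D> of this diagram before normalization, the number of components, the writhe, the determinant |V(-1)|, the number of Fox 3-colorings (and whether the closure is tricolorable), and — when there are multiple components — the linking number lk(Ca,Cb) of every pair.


V = 1 + t^3 + t^4 + t^5
<D> = A^-8 + A^-4 + 1 + A^12 (w = +4)
3 components over 6 crossings, w = +4
lk(C1,C2): 0
lk(C1,C3) = 0
linking number lk(C2,C3) = +2
9 Fox colorings among 3^6, |V(-1)| = 0: tricolorable
why: w = +4 (over 6 crossings) is diagram-only; (-A^3)^(-4) removes it from V


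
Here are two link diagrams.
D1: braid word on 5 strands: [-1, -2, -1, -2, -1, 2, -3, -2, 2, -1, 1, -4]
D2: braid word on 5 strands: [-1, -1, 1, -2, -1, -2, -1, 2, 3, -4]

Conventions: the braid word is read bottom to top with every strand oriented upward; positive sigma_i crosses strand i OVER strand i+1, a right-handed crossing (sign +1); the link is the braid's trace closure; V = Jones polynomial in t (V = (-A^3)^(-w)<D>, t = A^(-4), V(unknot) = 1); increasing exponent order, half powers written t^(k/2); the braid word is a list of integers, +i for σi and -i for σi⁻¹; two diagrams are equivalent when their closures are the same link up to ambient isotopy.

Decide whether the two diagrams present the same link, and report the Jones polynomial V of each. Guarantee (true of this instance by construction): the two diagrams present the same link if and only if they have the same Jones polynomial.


same link: yes
V(D1) = t^-5 + 2t^-3 + t^-1  [12 crossings, <D> = A^-14 + 2A^-6 + A^2, w = -6]
V(D2) = t^-5 + 2t^-3 + t^-1  (w -4, c 10, <D> = A^-8 + 2 + A^8)
note: all 2 diagrams share one V(t), hence one class


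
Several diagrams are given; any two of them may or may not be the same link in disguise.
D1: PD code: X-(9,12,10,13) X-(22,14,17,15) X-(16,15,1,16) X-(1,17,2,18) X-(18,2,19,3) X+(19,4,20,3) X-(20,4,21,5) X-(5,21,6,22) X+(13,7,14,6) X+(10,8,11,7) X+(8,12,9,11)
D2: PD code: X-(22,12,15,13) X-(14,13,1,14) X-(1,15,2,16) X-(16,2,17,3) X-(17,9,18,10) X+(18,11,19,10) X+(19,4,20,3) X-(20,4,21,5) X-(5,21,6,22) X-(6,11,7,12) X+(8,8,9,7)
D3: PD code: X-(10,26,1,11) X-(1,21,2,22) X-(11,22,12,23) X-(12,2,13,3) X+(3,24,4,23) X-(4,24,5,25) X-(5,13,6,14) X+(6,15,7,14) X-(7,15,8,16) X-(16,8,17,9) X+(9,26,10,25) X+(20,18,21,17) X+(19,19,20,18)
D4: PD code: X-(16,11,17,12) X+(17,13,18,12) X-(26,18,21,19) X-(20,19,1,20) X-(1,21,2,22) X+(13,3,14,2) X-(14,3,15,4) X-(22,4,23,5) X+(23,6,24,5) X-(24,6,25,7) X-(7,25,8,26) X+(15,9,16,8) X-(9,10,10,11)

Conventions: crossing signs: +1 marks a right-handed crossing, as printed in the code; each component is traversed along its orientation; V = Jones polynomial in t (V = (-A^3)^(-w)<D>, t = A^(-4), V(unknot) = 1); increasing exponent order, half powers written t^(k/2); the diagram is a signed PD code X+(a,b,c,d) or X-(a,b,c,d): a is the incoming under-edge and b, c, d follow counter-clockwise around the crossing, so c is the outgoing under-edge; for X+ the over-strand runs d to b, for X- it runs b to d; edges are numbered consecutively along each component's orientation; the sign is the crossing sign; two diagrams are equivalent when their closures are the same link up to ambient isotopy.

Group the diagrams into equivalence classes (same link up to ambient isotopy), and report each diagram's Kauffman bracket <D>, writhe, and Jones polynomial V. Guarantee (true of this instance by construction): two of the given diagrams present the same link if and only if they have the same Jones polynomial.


grouping into links: {D1, D2, D3, D4}
V(D1) = -t^(-11/2) + t^(-9/2) - t^(-7/2) - t^(-3/2)  (w -3, c 11, <D> = A^-3 + A^5 - A^9 + A^13)
V(D2) = -t^(-11/2) + t^(-9/2) - t^(-7/2) - t^(-3/2)  [11 crossings, <D> = A^-9 + A^-1 - A^3 + A^7, w = -5]
V(D3) = -t^(-11/2) + t^(-9/2) - t^(-7/2) - t^(-3/2)  [13 crossings, <D> = A^-3 + A^5 - A^9 + A^13, w = -3]
D4 (bracket A^-9 + A^-1 - A^3 + A^7; 13 crossings at w = -5): V = -t^(-11/2) + t^(-9/2) - t^(-7/2) - t^(-3/2)
key observation: one V(t) for all 4 diagrams — one class (guaranteed)


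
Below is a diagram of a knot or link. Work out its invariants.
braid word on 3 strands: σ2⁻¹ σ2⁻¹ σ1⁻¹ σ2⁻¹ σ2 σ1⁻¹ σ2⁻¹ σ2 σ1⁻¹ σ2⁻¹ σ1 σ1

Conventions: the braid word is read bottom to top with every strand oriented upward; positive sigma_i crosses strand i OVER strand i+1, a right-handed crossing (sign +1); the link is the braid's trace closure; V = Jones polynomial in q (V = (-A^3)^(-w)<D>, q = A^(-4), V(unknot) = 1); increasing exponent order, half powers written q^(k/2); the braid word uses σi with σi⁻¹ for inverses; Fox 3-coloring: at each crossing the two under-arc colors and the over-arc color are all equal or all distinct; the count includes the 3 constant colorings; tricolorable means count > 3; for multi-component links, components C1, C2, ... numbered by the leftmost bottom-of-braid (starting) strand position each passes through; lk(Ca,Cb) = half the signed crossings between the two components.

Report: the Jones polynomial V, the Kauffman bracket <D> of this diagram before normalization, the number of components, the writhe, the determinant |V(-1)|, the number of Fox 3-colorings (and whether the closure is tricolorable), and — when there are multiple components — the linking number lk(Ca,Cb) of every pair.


V(q) = q^-7 - 2q^-6 + 2q^-5 - 3q^-4 + 3q^-3 - 2q^-2 + 2q^-1
bracket: 2A^-8 - 2A^-4 + 3 - 3A^4 + 2A^8 - 2A^12 + A^16, w = -4
1 component, writhe -4, over 12 crossings
det 15, colorings 9 of 3^12 — tricolorable
observation: det 15 = |V(-1)|; divisible by 3, so tricolorable


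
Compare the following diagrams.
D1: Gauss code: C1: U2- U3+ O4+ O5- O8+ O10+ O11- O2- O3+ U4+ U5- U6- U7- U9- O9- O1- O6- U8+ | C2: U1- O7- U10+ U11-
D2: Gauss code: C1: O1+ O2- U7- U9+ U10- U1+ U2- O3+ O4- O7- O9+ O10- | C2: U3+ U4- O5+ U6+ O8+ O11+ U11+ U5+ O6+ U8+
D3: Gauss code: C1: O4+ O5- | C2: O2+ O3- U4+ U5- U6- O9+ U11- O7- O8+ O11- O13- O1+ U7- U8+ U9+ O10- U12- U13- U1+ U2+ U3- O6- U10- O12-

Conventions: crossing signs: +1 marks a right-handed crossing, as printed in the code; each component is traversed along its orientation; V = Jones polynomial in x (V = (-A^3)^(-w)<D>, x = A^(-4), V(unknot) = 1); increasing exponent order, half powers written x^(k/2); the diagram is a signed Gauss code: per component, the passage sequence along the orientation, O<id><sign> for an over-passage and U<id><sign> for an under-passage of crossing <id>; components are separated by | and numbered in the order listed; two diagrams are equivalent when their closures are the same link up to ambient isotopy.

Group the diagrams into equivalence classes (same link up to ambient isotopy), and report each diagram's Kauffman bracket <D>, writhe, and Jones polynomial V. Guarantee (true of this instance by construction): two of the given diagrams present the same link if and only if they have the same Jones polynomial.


classes: {D1} | {D2} | {D3}
V(D1) = -x^(-5/2) - x^(-1/2)  [11 crossings, <D> = A^-7 + A, w = -3]
V(D2) = -x^(1/2) - x^(3/2) - x^(5/2) + x^(9/2)  (w +3, c 11, <D> = -A^-9 + A^-1 + A^3 + A^7)
D3 (bracket A^-7 + A^-3 + A - A^9; 13 crossings at w = -3): V = x^(-9/2) - x^(-5/2) - x^(-3/2) - x^(-1/2)
note: 3 classes among 3 diagrams; unequal V(x) rules out equality


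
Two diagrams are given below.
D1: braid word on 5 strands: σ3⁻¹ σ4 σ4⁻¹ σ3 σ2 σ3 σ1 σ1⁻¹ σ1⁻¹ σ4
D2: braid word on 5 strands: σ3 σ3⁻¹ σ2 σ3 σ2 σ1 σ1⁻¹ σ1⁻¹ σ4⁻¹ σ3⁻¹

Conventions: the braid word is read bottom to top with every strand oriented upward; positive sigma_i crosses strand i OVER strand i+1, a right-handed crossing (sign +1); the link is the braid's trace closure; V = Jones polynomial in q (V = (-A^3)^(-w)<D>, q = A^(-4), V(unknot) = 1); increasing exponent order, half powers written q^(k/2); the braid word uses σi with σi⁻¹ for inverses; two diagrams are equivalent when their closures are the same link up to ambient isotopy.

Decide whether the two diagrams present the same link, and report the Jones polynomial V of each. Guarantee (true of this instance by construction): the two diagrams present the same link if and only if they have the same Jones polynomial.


same link: yes
V(D1) = 1  [10 crossings, <D> = A^6, w = +2]
V(D2) = 1  [10 crossings, <D> = 1, w = 0]
insight: one V(q) for all 2 diagrams — one class (guaranteed)


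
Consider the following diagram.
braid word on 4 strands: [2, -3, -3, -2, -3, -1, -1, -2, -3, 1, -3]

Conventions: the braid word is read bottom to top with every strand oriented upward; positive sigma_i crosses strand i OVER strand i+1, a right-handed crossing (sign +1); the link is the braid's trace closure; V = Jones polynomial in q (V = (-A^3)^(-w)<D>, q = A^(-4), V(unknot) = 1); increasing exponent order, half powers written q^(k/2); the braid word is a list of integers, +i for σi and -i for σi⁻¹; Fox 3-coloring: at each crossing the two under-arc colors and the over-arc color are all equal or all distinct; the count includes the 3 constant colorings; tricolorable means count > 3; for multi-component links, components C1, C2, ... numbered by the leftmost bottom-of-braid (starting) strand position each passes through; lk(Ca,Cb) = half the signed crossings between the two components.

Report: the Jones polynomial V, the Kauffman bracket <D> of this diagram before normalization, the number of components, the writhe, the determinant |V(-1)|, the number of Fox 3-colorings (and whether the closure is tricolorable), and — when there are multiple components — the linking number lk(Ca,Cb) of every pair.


V(q) = q^-10 - 2q^-9 + 2q^-8 - 4q^-7 + 4q^-6 - 3q^-5 + 3q^-4 - q^-3 + q^-2
bracket: -A^-13 + A^-9 - 3A^-5 + 3A^-1 - 4A^3 + 4A^7 - 2A^11 + 2A^15 - A^19, w = -7
1 component, writhe -7, over 11 crossings
det 21, colorings 9 of 3^11 — tricolorable
observation: |V(-1)| = 21: so tricolorable, since 3 divides 21


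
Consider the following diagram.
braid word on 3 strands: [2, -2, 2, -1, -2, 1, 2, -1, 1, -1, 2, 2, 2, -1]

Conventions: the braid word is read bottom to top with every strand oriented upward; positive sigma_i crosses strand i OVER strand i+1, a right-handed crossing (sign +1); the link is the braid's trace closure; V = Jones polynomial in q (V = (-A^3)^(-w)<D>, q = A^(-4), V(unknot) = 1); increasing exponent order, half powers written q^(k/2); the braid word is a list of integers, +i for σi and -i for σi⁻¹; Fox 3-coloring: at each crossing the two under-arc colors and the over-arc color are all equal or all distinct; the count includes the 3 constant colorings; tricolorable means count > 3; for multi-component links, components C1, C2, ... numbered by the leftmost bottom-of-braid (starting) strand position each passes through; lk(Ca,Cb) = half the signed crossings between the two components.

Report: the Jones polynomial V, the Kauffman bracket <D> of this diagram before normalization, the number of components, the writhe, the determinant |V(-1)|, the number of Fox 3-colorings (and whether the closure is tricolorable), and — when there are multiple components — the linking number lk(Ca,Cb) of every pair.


V = -q^-2 + 2q^-1 - 3 + 5q - 4q^2 + 5q^3 - 4q^4 + 2q^5 - q^6
<D> = -A^-18 + 2A^-14 - 4A^-10 + 5A^-6 - 4A^-2 + 5A^2 - 3A^6 + 2A^10 - A^14 (w = +2)
1 component over 14 crossings, w = +2
9 Fox colorings among 3^14, |V(-1)| = 27: tricolorable
why: inverse pairs cancel, leaving σ2 σ1⁻¹ σ2⁻¹ σ1 σ2 σ1⁻¹ σ2 σ2 σ2 σ1⁻¹


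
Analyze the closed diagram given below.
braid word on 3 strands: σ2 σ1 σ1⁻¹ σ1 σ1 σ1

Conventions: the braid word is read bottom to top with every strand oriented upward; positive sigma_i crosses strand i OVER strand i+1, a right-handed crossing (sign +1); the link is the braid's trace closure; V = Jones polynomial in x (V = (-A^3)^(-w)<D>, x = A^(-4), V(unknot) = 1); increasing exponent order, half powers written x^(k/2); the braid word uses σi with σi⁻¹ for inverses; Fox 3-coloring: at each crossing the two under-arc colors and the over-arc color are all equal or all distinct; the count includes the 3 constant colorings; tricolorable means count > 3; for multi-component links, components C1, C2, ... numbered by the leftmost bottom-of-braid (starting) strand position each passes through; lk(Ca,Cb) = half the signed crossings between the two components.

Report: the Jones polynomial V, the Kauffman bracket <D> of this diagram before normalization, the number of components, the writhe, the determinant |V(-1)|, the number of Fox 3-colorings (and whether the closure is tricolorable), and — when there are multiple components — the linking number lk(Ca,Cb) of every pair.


V = x + x^3 - x^4
<D> = -A^-4 + 1 + A^8 (w = +4)
1 component over 6 crossings, w = +4
9 Fox colorings among 3^6, |V(-1)| = 3: tricolorable
why: inverse pairs cancel, leaving σ2 σ1 σ1 σ1


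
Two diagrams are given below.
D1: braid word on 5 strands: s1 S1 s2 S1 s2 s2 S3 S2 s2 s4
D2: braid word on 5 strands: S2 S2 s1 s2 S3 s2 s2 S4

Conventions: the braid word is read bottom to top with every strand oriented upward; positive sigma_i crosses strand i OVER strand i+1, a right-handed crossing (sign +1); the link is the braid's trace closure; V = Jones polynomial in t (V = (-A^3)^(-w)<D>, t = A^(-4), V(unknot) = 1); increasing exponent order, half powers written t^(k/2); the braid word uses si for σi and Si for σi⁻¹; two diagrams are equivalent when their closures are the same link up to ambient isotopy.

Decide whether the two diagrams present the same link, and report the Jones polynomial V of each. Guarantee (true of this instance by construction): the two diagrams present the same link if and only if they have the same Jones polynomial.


equivalent: no
V(D1) = t + t^3 - t^4  (w +2, c 10, <D> = -A^-10 + A^-6 + A^2)
V(D2) = 1  [8 crossings, <D> = 1, w = 0]
key observation: comparing 2 Jones polynomials yields 2 groups


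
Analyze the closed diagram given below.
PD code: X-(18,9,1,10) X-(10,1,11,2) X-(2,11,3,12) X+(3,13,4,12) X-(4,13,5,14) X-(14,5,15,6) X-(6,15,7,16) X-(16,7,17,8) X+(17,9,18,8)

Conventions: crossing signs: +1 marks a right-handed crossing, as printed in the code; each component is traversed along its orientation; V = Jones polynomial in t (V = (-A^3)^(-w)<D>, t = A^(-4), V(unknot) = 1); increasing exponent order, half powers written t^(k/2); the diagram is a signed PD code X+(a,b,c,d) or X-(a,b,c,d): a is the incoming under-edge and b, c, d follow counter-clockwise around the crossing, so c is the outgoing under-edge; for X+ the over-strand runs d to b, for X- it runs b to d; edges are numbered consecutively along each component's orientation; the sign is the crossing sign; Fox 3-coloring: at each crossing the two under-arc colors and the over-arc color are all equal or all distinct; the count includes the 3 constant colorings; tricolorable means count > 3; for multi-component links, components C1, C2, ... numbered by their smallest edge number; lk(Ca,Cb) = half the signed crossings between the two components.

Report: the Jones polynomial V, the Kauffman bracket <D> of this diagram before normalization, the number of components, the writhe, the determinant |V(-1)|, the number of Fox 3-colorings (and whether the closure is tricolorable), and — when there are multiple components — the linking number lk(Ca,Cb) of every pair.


V(t) = -t^-7 + t^-6 - t^-5 + t^-4 + t^-2
bracket: -A^-7 - A + A^5 - A^9 + A^13, w = -5
1 component, writhe -5, over 9 crossings
det 5, colorings 3 of 3^9 — not tricolorable
observation: w = -5 shifts under R1 moves; the (-A^3)^(5) factor cancels that in V


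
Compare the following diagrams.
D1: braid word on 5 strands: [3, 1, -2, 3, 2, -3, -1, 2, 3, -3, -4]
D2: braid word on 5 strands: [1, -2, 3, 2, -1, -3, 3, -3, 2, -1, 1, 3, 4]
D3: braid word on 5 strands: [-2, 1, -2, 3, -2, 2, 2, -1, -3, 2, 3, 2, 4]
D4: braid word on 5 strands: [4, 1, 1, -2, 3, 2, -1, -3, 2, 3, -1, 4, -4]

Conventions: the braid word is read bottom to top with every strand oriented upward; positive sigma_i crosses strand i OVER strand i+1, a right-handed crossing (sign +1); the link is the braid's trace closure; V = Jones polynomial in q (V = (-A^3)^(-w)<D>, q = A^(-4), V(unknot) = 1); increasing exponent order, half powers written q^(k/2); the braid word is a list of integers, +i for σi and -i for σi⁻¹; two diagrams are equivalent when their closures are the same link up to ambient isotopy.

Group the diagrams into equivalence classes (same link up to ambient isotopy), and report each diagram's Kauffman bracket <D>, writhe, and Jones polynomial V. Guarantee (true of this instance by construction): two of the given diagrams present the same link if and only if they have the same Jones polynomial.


equivalence classes: {D1, D2, D3, D4}
D1 (bracket A + A^5; 11 crossings at w = +1): V = -q^(-1/2) - q^(1/2)
V(D2) = -q^(-1/2) - q^(1/2)  [13 crossings, <D> = A^7 + A^11, w = +3]
V(D3) = -q^(-1/2) - q^(1/2)  [13 crossings, <D> = A^7 + A^11, w = +3]
D4 (bracket A^7 + A^11; 13 crossings at w = +3): V = -q^(-1/2) - q^(1/2)
observation: one V(q) for all 4 diagrams — one class (guaranteed)


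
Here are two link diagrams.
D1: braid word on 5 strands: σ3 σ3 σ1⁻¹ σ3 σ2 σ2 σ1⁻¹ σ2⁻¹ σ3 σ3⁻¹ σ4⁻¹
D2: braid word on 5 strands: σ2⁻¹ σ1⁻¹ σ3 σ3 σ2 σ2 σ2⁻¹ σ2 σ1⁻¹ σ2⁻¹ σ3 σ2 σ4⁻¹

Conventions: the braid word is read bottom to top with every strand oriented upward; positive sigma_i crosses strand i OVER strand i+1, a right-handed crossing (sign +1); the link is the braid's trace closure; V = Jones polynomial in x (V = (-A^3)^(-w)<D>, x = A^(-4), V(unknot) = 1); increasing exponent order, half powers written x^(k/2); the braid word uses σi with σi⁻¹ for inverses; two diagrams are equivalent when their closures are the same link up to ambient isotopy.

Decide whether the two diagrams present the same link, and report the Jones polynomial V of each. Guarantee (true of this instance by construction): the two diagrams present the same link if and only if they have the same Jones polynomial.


equivalent: yes
D1 (bracket -A^-15 + A^-7 + A^-3 + A; 11 crossings at w = +1): V = -x^(1/2) - x^(3/2) - x^(5/2) + x^(9/2)
V(D2) = -x^(1/2) - x^(3/2) - x^(5/2) + x^(9/2)  (w +1, c 13, <D> = -A^-15 + A^-7 + A^-3 + A)
key observation: Markov moves rewrite D1 (11 crossings) into D2 (13)
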